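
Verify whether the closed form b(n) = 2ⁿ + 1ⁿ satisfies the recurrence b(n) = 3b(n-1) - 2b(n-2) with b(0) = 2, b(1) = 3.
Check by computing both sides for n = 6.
From the recurrence with b(0) = 2, b(1) = 3:
  b(0) = 2, b(1) = 3, b(2) = 5, b(3) = 9, b(4) = 17, b(5) = 33, b(6) = 65
  so the recurrence gives b(6) = 65.
From the proposed closed form b(n) = 2ⁿ + 1ⁿ:
  b(6) = 65.
Both sides give 65 at n = 6, and the initial condition(s) match, so the closed form is consistent.

Yes, the closed form is correct.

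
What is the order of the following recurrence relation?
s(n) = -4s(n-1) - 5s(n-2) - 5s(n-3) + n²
The order is the largest lag k for which s(n-k) appears. Here the deepest term is s(n-3) (the n² term is non-homogeneous and does not affect the order), so the order is 3.

Order 3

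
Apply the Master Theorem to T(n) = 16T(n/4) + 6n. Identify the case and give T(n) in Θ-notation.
Master Theorem template: T(n) = a·T(n/b) + f(n).
Here: a=16, b=4, f(n)=6n
Compute log_b(a) = log_4(16) = 2.
f(n) = 6n = O(n^(2-ε)) with ε = 1. Case 1: T(n) = Θ(n^log_b(a)) = Θ(n^2).

Case 1: T(n) = Θ(n^2)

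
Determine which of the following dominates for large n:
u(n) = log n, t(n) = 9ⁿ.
Comparing growth rates:
Growth-rate hierarchy: log n ≺ any polynomial ≺ any exponential cⁿ (c>1) ≺ n! ≺ nⁿ.
exponential base 9 dominates logarithmic asymptotically.

t(n) grows faster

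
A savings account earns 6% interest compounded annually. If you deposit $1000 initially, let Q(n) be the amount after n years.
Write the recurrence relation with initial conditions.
Each year the balance grows by 6%, i.e. is multiplied by 1 + 6/100 = 1.06, so Q(n) = 1.06 × Q(n-1). The initial deposit gives Q(0) = 1000.
Unrolling gives the closed form Q(n) = 1000 × (1.06)ⁿ.

Q(n) = 1.06 × Q(n-1), Q(0) = 1000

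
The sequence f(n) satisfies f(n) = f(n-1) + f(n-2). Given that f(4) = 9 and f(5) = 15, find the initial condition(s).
Work backwards using f(k) = f(k+2) - f(k+1):
f(3) = f(5) - f(4) = 15 - 9 = 6
f(2) = f(4) - f(3) = 9 - 6 = 3
f(1) = f(3) - f(2) = 6 - 3 = 3
f(0) = f(2) - f(1) = 3 - 3 = 0

f(0) = 0, f(1) = 3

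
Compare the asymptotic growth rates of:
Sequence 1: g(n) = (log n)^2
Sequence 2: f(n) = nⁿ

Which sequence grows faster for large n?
Comparing growth rates:
Growth-rate hierarchy: log n ≺ any polynomial ≺ any exponential cⁿ (c>1) ≺ n! ≺ nⁿ.
super-exponential nⁿ dominates polylogarithmic (log n)^2 asymptotically.

f(n) grows faster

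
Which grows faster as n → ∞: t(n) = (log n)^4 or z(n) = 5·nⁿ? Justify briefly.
Comparing growth rates:
Growth-rate hierarchy: log n ≺ any polynomial ≺ any exponential cⁿ (c>1) ≺ n! ≺ nⁿ.
super-exponential nⁿ dominates polylogarithmic (log n)^4 asymptotically.

z(n) grows faster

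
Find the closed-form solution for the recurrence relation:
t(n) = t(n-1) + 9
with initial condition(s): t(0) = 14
Recurrence: t(n) = t(n-1) + 9, initial: t(0) = 14.
Each step adds 9, so t(n) = t(0) + 9n = 9n + 14.

t(n) = 9n + 14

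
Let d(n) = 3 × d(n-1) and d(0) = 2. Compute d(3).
Computing step by step:
d(0) = 2
d(1) = 3 × 2 = 6
d(2) = 3 × 6 = 18
d(3) = 3 × 18 = 54

54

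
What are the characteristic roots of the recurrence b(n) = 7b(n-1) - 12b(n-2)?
Substitute b(n) = rⁿ and divide through by rⁿ⁻²: r² - 7r + 12 = 0
Factor: (r - 3)(r - 4) = 0, so r = 3, 4.
General solution: b(n) = A·3ⁿ + B·4ⁿ

Characteristic: r² - 7r + 12 = 0, Roots: r = 3, 4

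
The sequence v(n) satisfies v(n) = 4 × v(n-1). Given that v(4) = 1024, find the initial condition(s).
In general v(n) = 4ⁿ · v(0). At n = 4: v(0) = v(4) / 4^4 = 1024 / 256 = 4.

v(0) = 4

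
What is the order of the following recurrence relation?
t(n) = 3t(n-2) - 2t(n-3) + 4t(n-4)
The order is the largest lag k for which t(n-k) appears. Here the deepest term is t(n-4), so the order is 4.

Order 4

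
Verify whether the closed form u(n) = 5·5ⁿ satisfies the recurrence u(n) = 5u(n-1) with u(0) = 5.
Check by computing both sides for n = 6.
From the recurrence with u(0) = 5:
  u(0) = 5, u(1) = 25, u(2) = 125, u(3) = 625, u(4) = 3125, u(5) = 15625, u(6) = 78125
  so the recurrence gives u(6) = 78125.
From the proposed closed form u(n) = 5·5ⁿ:
  u(6) = 78125.
Both sides give 78125 at n = 6, and the initial condition(s) match, so the closed form is consistent.

Yes, the closed form is correct.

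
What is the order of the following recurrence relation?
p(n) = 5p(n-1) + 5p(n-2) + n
The order is the largest lag k for which p(n-k) appears. Here the deepest term is p(n-2) (the n term is non-homogeneous and does not affect the order), so the order is 2.

Order 2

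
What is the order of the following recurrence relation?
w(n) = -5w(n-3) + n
The order is the largest lag k for which w(n-k) appears. Here the deepest term is w(n-3) (the n term is non-homogeneous and does not affect the order), so the order is 3.

Order 3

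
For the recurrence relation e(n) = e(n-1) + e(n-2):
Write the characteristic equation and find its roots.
Substitute e(n) = rⁿ and divide through by rⁿ⁻²: r² - r - 1 = 0
Discriminant: 1² + 4·1 = 5, not a perfect square, so by the quadratic formula r = (1 ± √5)/2.
General solution: e(n) = A·r₁ⁿ + B·r₂ⁿ where r₁,r₂ = (1 ± √5)/2

Characteristic: r² - r - 1 = 0, Roots: r = (1 ± √5)/2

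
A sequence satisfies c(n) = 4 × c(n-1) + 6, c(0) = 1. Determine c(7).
Computing step by step:
c(0) = 1
c(1) = 4 × 1 + 6 = 10
c(2) = 4 × 10 + 6 = 46
c(3) = 4 × 46 + 6 = 190
c(4) = 4 × 190 + 6 = 766
c(5) = 4 × 766 + 6 = 3070
c(6) = 4 × 3070 + 6 = 12286
c(7) = 4 × 12286 + 6 = 49150

49150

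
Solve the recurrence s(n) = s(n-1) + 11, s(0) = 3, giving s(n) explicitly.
Recurrence: s(n) = s(n-1) + 11, initial: s(0) = 3.
Each step adds 11, so s(n) = s(0) + 11n = 11n + 3.

s(n) = 11n + 3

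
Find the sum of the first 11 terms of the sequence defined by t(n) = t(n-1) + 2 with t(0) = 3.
Computing the sequence terms: 3, 5, 7, 9, 11, 13, 15, 17, 19, 21, 23
Adding these values together:

143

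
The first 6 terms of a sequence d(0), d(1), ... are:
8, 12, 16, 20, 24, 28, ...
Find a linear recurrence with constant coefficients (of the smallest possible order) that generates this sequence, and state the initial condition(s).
Look for the lowest-order linear relation among consecutive terms.
Observation: consecutive differences are constant (= 4).
Check at n=2: 1·12 + 4 = 16. ✓

d(n) = d(n-1) + 4, d(0) = 8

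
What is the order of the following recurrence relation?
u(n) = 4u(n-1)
The order is the largest lag k for which u(n-k) appears. Here the deepest term is u(n-1), so the order is 1.

Order 1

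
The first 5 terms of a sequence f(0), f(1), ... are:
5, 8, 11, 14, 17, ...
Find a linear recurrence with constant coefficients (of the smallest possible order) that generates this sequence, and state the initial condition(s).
Look for the lowest-order linear relation among consecutive terms.
Observation: consecutive differences are constant (= 3).
Check at n=2: 1·8 + 3 = 11. ✓

f(n) = f(n-1) + 3, f(0) = 5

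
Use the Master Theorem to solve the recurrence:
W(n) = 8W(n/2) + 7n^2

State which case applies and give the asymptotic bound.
Master Theorem template: W(n) = a·W(n/b) + f(n).
Here: a=8, b=2, f(n)=7n^2
Compute log_b(a) = log_2(8) = 3.
f(n) = 7n^2 = O(n^(3-ε)) with ε = 1. Case 1: W(n) = Θ(n^log_b(a)) = Θ(n^3).

Case 1: W(n) = Θ(n^3)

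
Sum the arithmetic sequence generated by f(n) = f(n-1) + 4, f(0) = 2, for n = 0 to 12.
Computing the sequence terms: 2, 6, 10, 14, 18, 22, 26, 30, 34, 38, 42, 46, 50
Adding these values together:

338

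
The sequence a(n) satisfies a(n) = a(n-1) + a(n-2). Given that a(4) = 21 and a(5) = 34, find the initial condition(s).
Work backwards using a(k) = a(k+2) - a(k+1):
a(3) = a(5) - a(4) = 34 - 21 = 13
a(2) = a(4) - a(3) = 21 - 13 = 8
a(1) = a(3) - a(2) = 13 - 8 = 5
a(0) = a(2) - a(1) = 8 - 5 = 3

a(0) = 3, a(1) = 5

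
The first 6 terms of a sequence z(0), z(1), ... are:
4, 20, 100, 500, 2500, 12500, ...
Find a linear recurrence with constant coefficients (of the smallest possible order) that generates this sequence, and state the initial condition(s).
Look for the lowest-order linear relation among consecutive terms.
Observation: each term is 5× the previous.
Check at n=2: 5·20 = 100. ✓

z(n) = 5 × z(n-1), z(0) = 4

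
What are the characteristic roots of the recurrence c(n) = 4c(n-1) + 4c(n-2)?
Substitute c(n) = rⁿ and divide through by rⁿ⁻²: r² - 4r - 4 = 0
Discriminant: 4² + 4·4 = 32, not a perfect square, so by the quadratic formula r = (4 ± √32)/2.
General solution: c(n) = A·r₁ⁿ + B·r₂ⁿ where r₁,r₂ = (4 ± √32)/2

Characteristic: r² - 4r - 4 = 0, Roots: r = (4 ± √32)/2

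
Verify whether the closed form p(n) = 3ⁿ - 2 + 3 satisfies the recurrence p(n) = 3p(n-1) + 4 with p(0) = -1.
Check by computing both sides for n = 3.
From the recurrence with p(0) = -1:
  p(0) = -1, p(1) = 1, p(2) = 7, p(3) = 25
  so the recurrence gives p(3) = 25.
From the proposed closed form p(n) = 3ⁿ - 2 + 3:
  p(3) = 28.
The recurrence gives 25 but the closed form gives 28, so the closed form does not satisfy the recurrence.

No, the closed form is incorrect.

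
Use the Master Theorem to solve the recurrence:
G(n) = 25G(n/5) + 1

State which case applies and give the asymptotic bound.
Master Theorem template: G(n) = a·G(n/b) + f(n).
Here: a=25, b=5, f(n)=1
Compute log_b(a) = log_5(25) = 2.
f(n) = 1 = O(n^(2-ε)) with ε = 2. Case 1: G(n) = Θ(n^log_b(a)) = Θ(n^2).

Case 1: G(n) = Θ(n^2)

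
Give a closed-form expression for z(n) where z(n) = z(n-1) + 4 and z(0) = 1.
Recurrence: z(n) = z(n-1) + 4, initial: z(0) = 1.
Each step adds 4, so z(n) = z(0) + 4n = 4n + 1.

z(n) = 4n + 1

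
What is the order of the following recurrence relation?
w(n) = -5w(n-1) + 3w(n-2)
The order is the largest lag k for which w(n-k) appears. Here the deepest term is w(n-2), so the order is 2.

Order 2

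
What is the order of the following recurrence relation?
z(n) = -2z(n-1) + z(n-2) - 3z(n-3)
The order is the largest lag k for which z(n-k) appears. Here the deepest term is z(n-3), so the order is 3.

Order 3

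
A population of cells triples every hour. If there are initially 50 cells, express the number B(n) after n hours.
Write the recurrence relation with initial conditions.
Each hour multiplies the count by 3, so the count after n hours depends only on the count after n-1 hours: B(n) = 3 × B(n-1). The starting count gives B(0) = 50.
Unrolling n times gives the closed form B(n) = 50 × 3ⁿ.

B(n) = 3 × B(n-1), B(0) = 50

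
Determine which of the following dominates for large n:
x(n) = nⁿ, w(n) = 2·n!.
Comparing growth rates:
Growth-rate hierarchy: log n ≺ any polynomial ≺ any exponential cⁿ (c>1) ≺ n! ≺ nⁿ.
super-exponential nⁿ dominates factorial asymptotically.

x(n) grows faster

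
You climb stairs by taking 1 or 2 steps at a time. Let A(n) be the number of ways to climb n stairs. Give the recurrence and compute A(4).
Condition on the size of the last step (1 to 2): before it there were n-1, …, n-2 stairs climbed, and these cases are disjoint, so A(n) = A(n-1) + A(n-2) (Fibonacci-type sequence).
Initial conditions by direct count (compositions of i into parts ≤ 2): A(1) = 1; A(2) = 2.
Iterating the recurrence: A(3) = 3, A(4) = 5.

A(n) = A(n-1) + A(n-2), A(1) = 1, A(2) = 2; A(4) = 5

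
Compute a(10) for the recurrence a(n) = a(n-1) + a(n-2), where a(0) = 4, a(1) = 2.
Computing the sequence terms:
4, 2, 6, 8, 14, 22, 36, 58, 94, 152, 246

246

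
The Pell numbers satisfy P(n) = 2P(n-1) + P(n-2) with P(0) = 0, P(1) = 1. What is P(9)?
Computing the sequence terms:
0, 1, 2, 5, 12, 29, 70, 169, 408, 985

985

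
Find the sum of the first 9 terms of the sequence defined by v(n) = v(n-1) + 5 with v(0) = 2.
Computing the sequence terms: 2, 7, 12, 17, 22, 27, 32, 37, 42
Adding these values together:

198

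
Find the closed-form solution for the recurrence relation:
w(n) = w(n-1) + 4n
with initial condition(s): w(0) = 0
Recurrence: w(n) = w(n-1) + 4n, initial: w(0) = 0.
Telescoping: w(n) = w(0) + 4·Σᵢ₌₁ⁿ i = 0 + 4·n(n+1)/2.

w(n) = 4·n(n+1)/2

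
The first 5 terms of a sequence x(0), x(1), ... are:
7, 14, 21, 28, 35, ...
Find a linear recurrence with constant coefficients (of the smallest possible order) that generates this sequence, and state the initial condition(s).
Look for the lowest-order linear relation among consecutive terms.
Observation: consecutive differences are constant (= 7).
Check at n=2: 1·14 + 7 = 21. ✓

x(n) = x(n-1) + 7, x(0) = 7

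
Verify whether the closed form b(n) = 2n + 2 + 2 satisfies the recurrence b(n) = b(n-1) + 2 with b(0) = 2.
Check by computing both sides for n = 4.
From the recurrence with b(0) = 2:
  b(0) = 2, b(1) = 4, b(2) = 6, b(3) = 8, b(4) = 10
  so the recurrence gives b(4) = 10.
From the proposed closed form b(n) = 2n + 2 + 2:
  b(4) = 12.
The recurrence gives 10 but the closed form gives 12, so the closed form does not satisfy the recurrence.

No, the closed form is incorrect.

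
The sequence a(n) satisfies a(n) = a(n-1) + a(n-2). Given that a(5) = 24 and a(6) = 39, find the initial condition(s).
Work backwards using a(k) = a(k+2) - a(k+1):
a(4) = a(6) - a(5) = 39 - 24 = 15
a(3) = a(5) - a(4) = 24 - 15 = 9
a(2) = a(4) - a(3) = 15 - 9 = 6
a(1) = a(3) - a(2) = 9 - 6 = 3
a(0) = a(2) - a(1) = 6 - 3 = 3

a(0) = 3, a(1) = 3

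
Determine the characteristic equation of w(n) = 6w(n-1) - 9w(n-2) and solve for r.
Substitute w(n) = rⁿ and divide through by rⁿ⁻²: r² - 6r + 9 = 0
Factor: (r - 3)² = 0, so r = 3 (double root).
General solution: w(n) = (A + Bn)·3ⁿ

Characteristic: r² - 6r + 9 = 0, Roots: r = 3 (double root)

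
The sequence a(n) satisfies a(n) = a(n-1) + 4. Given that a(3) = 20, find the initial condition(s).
a(3) = a(0) + 3·4, so a(0) = 20 - 12 = 8.

a(0) = 8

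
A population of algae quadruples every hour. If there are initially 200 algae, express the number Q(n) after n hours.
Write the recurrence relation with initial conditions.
Each hour multiplies the count by 4, so the count after n hours depends only on the count after n-1 hours: Q(n) = 4 × Q(n-1). The starting count gives Q(0) = 200.
Unrolling n times gives the closed form Q(n) = 200 × 4ⁿ.

Q(n) = 4 × Q(n-1), Q(0) = 200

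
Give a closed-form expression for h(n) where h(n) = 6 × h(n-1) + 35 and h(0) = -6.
Recurrence: h(n) = 6 × h(n-1) + 35, initial: h(0) = -6.
Try h(n) = A·6ⁿ + C. Substituting: A·6ⁿ + C = 6(A·6ⁿ⁻¹ + C) + 35 = A·6ⁿ + 6C + 35, so C = 6C + 35, giving C = -7. Then h(0) = A - 7 = -6 gives A = 1.

h(n) = 6ⁿ - 7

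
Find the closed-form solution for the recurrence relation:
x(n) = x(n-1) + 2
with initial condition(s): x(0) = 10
Recurrence: x(n) = x(n-1) + 2, initial: x(0) = 10.
Each step adds 2, so x(n) = x(0) + 2n = 2n + 10.

x(n) = 2n + 10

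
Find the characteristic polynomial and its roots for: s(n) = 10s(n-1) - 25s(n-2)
Substitute s(n) = rⁿ and divide through by rⁿ⁻²: r² - 10r + 25 = 0
Factor: (r - 5)² = 0, so r = 5 (double root).
General solution: s(n) = (A + Bn)·5ⁿ

Characteristic: r² - 10r + 25 = 0, Roots: r = 5 (double root)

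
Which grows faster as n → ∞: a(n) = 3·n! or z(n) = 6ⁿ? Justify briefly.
Comparing growth rates:
Growth-rate hierarchy: log n ≺ any polynomial ≺ any exponential cⁿ (c>1) ≺ n! ≺ nⁿ.
factorial dominates exponential base 6 asymptotically.

a(n) grows faster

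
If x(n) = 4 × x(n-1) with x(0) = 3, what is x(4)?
Computing step by step:
x(0) = 3
x(1) = 4 × 3 = 12
x(2) = 4 × 12 = 48
x(3) = 4 × 48 = 192
x(4) = 4 × 192 = 768

768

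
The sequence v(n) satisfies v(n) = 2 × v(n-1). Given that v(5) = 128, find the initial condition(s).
In general v(n) = 2ⁿ · v(0). At n = 5: v(0) = v(5) / 2^5 = 128 / 32 = 4.

v(0) = 4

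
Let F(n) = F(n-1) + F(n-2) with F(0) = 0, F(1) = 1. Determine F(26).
Computing the sequence terms:
0, 1, 1, 2, 3, 5, 8, 13, 21, 34, 55, 89, 144, 233, 377, 610, 987, 1597, 2584, 4181, 6765, 10946, 17711, 28657, 46368, 75025, 121393

121393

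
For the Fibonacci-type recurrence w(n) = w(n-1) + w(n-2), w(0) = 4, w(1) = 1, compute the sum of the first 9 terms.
Computing the sequence terms: 4, 1, 5, 6, 11, 17, 28, 45, 73
Adding these values together:

190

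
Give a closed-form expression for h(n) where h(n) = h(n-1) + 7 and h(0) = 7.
Recurrence: h(n) = h(n-1) + 7, initial: h(0) = 7.
Each step adds 7, so h(n) = h(0) + 7n = 7n + 7.

h(n) = 7n + 7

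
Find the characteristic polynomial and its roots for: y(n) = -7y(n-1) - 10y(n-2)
Substitute y(n) = rⁿ and divide through by rⁿ⁻²: r² + 7r + 10 = 0
Factor: (r + 5)(r + 2) = 0, so r = -5, -2.
General solution: y(n) = A·(-5)ⁿ + B·(-2)ⁿ

Characteristic: r² + 7r + 10 = 0, Roots: r = -5, -2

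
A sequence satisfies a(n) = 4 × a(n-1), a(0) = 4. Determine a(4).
Computing step by step:
a(0) = 4
a(1) = 4 × 4 = 16
a(2) = 4 × 16 = 64
a(3) = 4 × 64 = 256
a(4) = 4 × 256 = 1024

1024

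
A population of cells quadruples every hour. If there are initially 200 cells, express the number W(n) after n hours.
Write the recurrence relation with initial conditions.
Each hour multiplies the count by 4, so the count after n hours depends only on the count after n-1 hours: W(n) = 4 × W(n-1). The starting count gives W(0) = 200.
Unrolling n times gives the closed form W(n) = 200 × 4ⁿ.

W(n) = 4 × W(n-1), W(0) = 200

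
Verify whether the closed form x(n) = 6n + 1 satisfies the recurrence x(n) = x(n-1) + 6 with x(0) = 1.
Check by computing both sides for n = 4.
From the recurrence with x(0) = 1:
  x(0) = 1, x(1) = 7, x(2) = 13, x(3) = 19, x(4) = 25
  so the recurrence gives x(4) = 25.
From the proposed closed form x(n) = 6n + 1:
  x(4) = 25.
Both sides give 25 at n = 4, and the initial condition(s) match, so the closed form is consistent.

Yes, the closed form is correct.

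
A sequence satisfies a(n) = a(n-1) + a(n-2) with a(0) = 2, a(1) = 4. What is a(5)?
Computing the sequence terms:
2, 4, 6, 10, 16, 26

26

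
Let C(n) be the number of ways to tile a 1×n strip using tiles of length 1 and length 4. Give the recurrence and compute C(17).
Condition on the last tile: it has length 1 (leaving a 1×(n-1) strip) or length 4 (leaving a 1×(n-4) strip), so C(n) = C(n-1) + C(n-4) (order-4 linear recurrence).
For 0 ≤ i < 4 only unit tiles fit, so C(i) = 1.
Iterating the recurrence: C(4) = 2, C(5) = 3, C(6) = 4, C(7) = 5, C(8) = 7, C(9) = 10, C(10) = 14, C(11) = 19, C(12) = 26, C(13) = 36, C(14) = 50, C(15) = 69, C(16) = 95, C(17) = 131.

C(n) = C(n-1) + C(n-4), with C(i) = 1 for 0 ≤ i < 4; C(17) = 131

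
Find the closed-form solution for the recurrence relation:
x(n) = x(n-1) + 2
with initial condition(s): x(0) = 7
Recurrence: x(n) = x(n-1) + 2, initial: x(0) = 7.
Each step adds 2, so x(n) = x(0) + 2n = 2n + 7.

x(n) = 2n + 7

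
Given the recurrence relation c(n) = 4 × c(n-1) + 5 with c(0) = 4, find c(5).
Computing step by step:
c(0) = 4
c(1) = 4 × 4 + 5 = 21
c(2) = 4 × 21 + 5 = 89
c(3) = 4 × 89 + 5 = 361
c(4) = 4 × 361 + 5 = 1449
c(5) = 4 × 1449 + 5 = 5801

5801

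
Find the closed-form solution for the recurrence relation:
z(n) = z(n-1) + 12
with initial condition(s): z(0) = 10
Recurrence: z(n) = z(n-1) + 12, initial: z(0) = 10.
Each step adds 12, so z(n) = z(0) + 12n = 12n + 10.

z(n) = 12n + 10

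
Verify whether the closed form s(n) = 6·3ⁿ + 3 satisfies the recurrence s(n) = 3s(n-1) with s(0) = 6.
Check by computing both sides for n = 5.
From the recurrence with s(0) = 6:
  s(0) = 6, s(1) = 18, s(2) = 54, s(3) = 162, s(4) = 486, s(5) = 1458
  so the recurrence gives s(5) = 1458.
From the proposed closed form s(n) = 6·3ⁿ + 3:
  s(5) = 1461.
The recurrence gives 1458 but the closed form gives 1461, so the closed form does not satisfy the recurrence.

No, the closed form is incorrect.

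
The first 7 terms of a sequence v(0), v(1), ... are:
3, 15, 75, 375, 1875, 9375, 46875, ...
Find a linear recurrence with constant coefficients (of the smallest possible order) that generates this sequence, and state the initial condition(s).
Look for the lowest-order linear relation among consecutive terms.
Observation: each term is 5× the previous.
Check at n=2: 5·15 = 75. ✓

v(n) = 5 × v(n-1), v(0) = 3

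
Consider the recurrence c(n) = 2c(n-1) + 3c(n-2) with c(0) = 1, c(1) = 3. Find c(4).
Computing the sequence terms:
1, 3, 9, 27, 81

81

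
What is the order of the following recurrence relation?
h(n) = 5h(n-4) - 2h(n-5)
The order is the largest lag k for which h(n-k) appears. Here the deepest term is h(n-5), so the order is 5.

Order 5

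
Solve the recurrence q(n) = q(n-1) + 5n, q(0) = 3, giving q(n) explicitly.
Recurrence: q(n) = q(n-1) + 5n, initial: q(0) = 3.
Telescoping: q(n) = q(0) + 5·Σᵢ₌₁ⁿ i = 3 + 5·n(n+1)/2.

q(n) = 5·n(n+1)/2 + 3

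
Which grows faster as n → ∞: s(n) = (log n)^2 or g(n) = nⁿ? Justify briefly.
Comparing growth rates:
Growth-rate hierarchy: log n ≺ any polynomial ≺ any exponential cⁿ (c>1) ≺ n! ≺ nⁿ.
super-exponential nⁿ dominates polylogarithmic (log n)^2 asymptotically.

g(n) grows faster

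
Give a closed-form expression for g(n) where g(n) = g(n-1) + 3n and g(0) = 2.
Recurrence: g(n) = g(n-1) + 3n, initial: g(0) = 2.
Telescoping: g(n) = g(0) + 3·Σᵢ₌₁ⁿ i = 2 + 3·n(n+1)/2.

g(n) = 3·n(n+1)/2 + 2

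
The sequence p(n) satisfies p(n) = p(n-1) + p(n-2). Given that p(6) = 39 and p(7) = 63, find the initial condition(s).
Work backwards using p(k) = p(k+2) - p(k+1):
p(5) = p(7) - p(6) = 63 - 39 = 24
p(4) = p(6) - p(5) = 39 - 24 = 15
p(3) = p(5) - p(4) = 24 - 15 = 9
p(2) = p(4) - p(3) = 15 - 9 = 6
p(1) = p(3) - p(2) = 9 - 6 = 3
p(0) = p(2) - p(1) = 6 - 3 = 3

p(0) = 3, p(1) = 3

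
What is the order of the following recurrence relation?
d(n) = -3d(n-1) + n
The order is the largest lag k for which d(n-k) appears. Here the deepest term is d(n-1) (the n term is non-homogeneous and does not affect the order), so the order is 1.

Order 1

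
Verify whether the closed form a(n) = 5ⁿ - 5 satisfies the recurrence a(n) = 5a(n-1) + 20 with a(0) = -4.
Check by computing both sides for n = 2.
From the recurrence with a(0) = -4:
  a(0) = -4, a(1) = 0, a(2) = 20
  so the recurrence gives a(2) = 20.
From the proposed closed form a(n) = 5ⁿ - 5:
  a(2) = 20.
Both sides give 20 at n = 2, and the initial condition(s) match, so the closed form is consistent.

Yes, the closed form is correct.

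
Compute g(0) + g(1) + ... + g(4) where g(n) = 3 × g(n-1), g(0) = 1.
Computing the sequence terms: 1, 3, 9, 27, 81
Adding these values together:

121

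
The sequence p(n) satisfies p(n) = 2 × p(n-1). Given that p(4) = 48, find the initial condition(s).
In general p(n) = 2ⁿ · p(0). At n = 4: p(0) = p(4) / 2^4 = 48 / 16 = 3.

p(0) = 3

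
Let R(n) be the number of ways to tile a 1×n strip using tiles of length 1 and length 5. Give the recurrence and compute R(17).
Condition on the last tile: it has length 1 (leaving a 1×(n-1) strip) or length 5 (leaving a 1×(n-5) strip), so R(n) = R(n-1) + R(n-5) (order-5 linear recurrence).
For 0 ≤ i < 5 only unit tiles fit, so R(i) = 1.
Iterating the recurrence: R(5) = 2, R(6) = 3, R(7) = 4, R(8) = 5, R(9) = 6, R(10) = 8, R(11) = 11, R(12) = 15, R(13) = 20, R(14) = 26, R(15) = 34, R(16) = 45, R(17) = 60.

R(n) = R(n-1) + R(n-5), with R(i) = 1 for 0 ≤ i < 5; R(17) = 60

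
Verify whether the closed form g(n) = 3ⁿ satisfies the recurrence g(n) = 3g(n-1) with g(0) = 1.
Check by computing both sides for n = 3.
From the recurrence with g(0) = 1:
  g(0) = 1, g(1) = 3, g(2) = 9, g(3) = 27
  so the recurrence gives g(3) = 27.
From the proposed closed form g(n) = 3ⁿ:
  g(3) = 27.
Both sides give 27 at n = 3, and the initial condition(s) match, so the closed form is consistent.

Yes, the closed form is correct.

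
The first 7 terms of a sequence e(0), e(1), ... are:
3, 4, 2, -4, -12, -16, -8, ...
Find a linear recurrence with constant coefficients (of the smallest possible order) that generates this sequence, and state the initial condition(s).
Look for the lowest-order linear relation among consecutive terms.
Observation: e(n) - 2·e(n-1) - (-2)·e(n-2) = 0 holds for the shown terms, and no order-1 relation e(n) = α·e(n-1) + β fits.
Check at n=3: 2·2 + (-2)·4 = -4. ✓

e(n) = 2e(n-1) - 2e(n-2), e(0) = 3, e(1) = 4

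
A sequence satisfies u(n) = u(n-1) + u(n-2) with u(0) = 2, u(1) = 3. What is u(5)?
Computing the sequence terms:
2, 3, 5, 8, 13, 21

21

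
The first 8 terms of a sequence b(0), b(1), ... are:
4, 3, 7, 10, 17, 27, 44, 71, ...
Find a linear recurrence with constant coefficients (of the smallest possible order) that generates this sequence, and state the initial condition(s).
Look for the lowest-order linear relation among consecutive terms.
Observation: b(n) - 1·b(n-1) - (1)·b(n-2) = 0 holds for the shown terms, and no order-1 relation b(n) = α·b(n-1) + β fits.
Check at n=3: 1·7 + (1)·3 = 10. ✓

b(n) = b(n-1) + b(n-2), b(0) = 4, b(1) = 3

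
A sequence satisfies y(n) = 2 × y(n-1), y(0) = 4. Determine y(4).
Computing step by step:
y(0) = 4
y(1) = 2 × 4 = 8
y(2) = 2 × 8 = 16
y(3) = 2 × 16 = 32
y(4) = 2 × 32 = 64

64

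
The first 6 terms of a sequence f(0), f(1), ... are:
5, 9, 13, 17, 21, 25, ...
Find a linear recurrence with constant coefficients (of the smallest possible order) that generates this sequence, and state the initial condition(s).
Look for the lowest-order linear relation among consecutive terms.
Observation: consecutive differences are constant (= 4).
Check at n=2: 1·9 + 4 = 13. ✓

f(n) = f(n-1) + 4, f(0) = 5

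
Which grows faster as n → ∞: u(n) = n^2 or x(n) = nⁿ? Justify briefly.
Comparing growth rates:
Growth-rate hierarchy: log n ≺ any polynomial ≺ any exponential cⁿ (c>1) ≺ n! ≺ nⁿ.
super-exponential nⁿ dominates polynomial degree 2 asymptotically.

x(n) grows faster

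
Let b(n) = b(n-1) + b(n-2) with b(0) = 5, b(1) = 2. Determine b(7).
Computing the sequence terms:
5, 2, 7, 9, 16, 25, 41, 66

66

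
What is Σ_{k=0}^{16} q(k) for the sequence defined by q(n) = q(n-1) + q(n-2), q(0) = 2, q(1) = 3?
Computing the sequence terms: 2, 3, 5, 8, 13, 21, 34, 55, 89, 144, 233, 377, 610, 987, 1597, 2584, 4181
Adding these values together:

10943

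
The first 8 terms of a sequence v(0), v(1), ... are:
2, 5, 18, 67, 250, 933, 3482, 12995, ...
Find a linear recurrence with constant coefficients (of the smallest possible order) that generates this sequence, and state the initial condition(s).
Look for the lowest-order linear relation among consecutive terms.
Observation: v(n) - 4·v(n-1) - (-1)·v(n-2) = 0 holds for the shown terms, and no order-1 relation v(n) = α·v(n-1) + β fits.
Check at n=3: 4·18 + (-1)·5 = 67. ✓

v(n) = 4v(n-1) - v(n-2), v(0) = 2, v(1) = 5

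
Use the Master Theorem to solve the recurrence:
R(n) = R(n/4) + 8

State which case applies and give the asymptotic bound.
Master Theorem template: R(n) = a·R(n/b) + f(n).
Here: a=1, b=4, f(n)=8
Compute log_b(a) = log_4(1) = 0.
f(n) = 8 = Θ(1). Case 2: R(n) = Θ(log n).

Case 2: R(n) = Θ(log n)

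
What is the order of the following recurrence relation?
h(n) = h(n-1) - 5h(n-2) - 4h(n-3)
The order is the largest lag k for which h(n-k) appears. Here the deepest term is h(n-3), so the order is 3.

Order 3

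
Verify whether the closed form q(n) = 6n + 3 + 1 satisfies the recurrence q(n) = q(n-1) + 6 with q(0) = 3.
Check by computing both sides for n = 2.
From the recurrence with q(0) = 3:
  q(0) = 3, q(1) = 9, q(2) = 15
  so the recurrence gives q(2) = 15.
From the proposed closed form q(n) = 6n + 3 + 1:
  q(2) = 16.
The recurrence gives 15 but the closed form gives 16, so the closed form does not satisfy the recurrence.

No, the closed form is incorrect.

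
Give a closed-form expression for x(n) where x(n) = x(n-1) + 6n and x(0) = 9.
Recurrence: x(n) = x(n-1) + 6n, initial: x(0) = 9.
Telescoping: x(n) = x(0) + 6·Σᵢ₌₁ⁿ i = 9 + 6·n(n+1)/2.

x(n) = 6·n(n+1)/2 + 9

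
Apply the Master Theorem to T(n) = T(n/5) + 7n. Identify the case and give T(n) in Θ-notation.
Master Theorem template: T(n) = a·T(n/b) + f(n).
Here: a=1, b=5, f(n)=7n
Compute log_b(a) = log_5(1) = 0.
f(n) = 7n = Ω(n^(0+ε)) with ε = 1, and the regularity condition holds (a·f(n/b) = (a/b^1)·f(n) with a/b^1 = 5^-1 < 1). Case 3: T(n) = Θ(f(n)) = Θ(n).

Case 3: T(n) = Θ(n)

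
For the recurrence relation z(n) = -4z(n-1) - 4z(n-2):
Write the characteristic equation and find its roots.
Substitute z(n) = rⁿ and divide through by rⁿ⁻²: r² + 4r + 4 = 0
Factor: (r + 2)² = 0, so r = -2 (double root).
General solution: z(n) = (A + Bn)·(-2)ⁿ

Characteristic: r² + 4r + 4 = 0, Roots: r = -2 (double root)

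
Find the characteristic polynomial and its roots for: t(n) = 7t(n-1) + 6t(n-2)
Substitute t(n) = rⁿ and divide through by rⁿ⁻²: r² - 7r - 6 = 0
Discriminant: 7² + 4·6 = 73, not a perfect square, so by the quadratic formula r = (7 ± √73)/2.
General solution: t(n) = A·r₁ⁿ + B·r₂ⁿ where r₁,r₂ = (7 ± √73)/2

Characteristic: r² - 7r - 6 = 0, Roots: r = (7 ± √73)/2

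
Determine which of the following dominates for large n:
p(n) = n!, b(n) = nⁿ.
Comparing growth rates:
Growth-rate hierarchy: log n ≺ any polynomial ≺ any exponential cⁿ (c>1) ≺ n! ≺ nⁿ.
super-exponential nⁿ dominates factorial asymptotically.

b(n) grows faster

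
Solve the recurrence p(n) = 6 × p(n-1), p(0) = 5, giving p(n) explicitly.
Recurrence: p(n) = 6 × p(n-1), initial: p(0) = 5.
Each term is 6 times the previous, so this is geometric with ratio 6. After n steps: p(n) = p(0)·6ⁿ = 5·6ⁿ.

p(n) = 5·6ⁿ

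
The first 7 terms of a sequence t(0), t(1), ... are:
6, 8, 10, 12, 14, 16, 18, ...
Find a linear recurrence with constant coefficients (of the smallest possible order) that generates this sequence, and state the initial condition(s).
Look for the lowest-order linear relation among consecutive terms.
Observation: consecutive differences are constant (= 2).
Check at n=2: 1·8 + 2 = 10. ✓

t(n) = t(n-1) + 2, t(0) = 6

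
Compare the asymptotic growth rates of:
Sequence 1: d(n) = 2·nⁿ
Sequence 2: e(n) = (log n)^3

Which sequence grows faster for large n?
Comparing growth rates:
Growth-rate hierarchy: log n ≺ any polynomial ≺ any exponential cⁿ (c>1) ≺ n! ≺ nⁿ.
super-exponential nⁿ dominates polylogarithmic (log n)^3 asymptotically.

d(n) grows faster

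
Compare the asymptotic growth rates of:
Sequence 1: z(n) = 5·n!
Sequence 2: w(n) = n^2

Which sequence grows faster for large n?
Comparing growth rates:
Growth-rate hierarchy: log n ≺ any polynomial ≺ any exponential cⁿ (c>1) ≺ n! ≺ nⁿ.
factorial dominates polynomial degree 2 asymptotically.

z(n) grows faster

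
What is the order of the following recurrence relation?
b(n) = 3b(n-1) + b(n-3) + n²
The order is the largest lag k for which b(n-k) appears. Here the deepest term is b(n-3) (the n² term is non-homogeneous and does not affect the order), so the order is 3.

Order 3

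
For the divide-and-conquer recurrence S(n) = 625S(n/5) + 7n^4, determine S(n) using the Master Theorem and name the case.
Master Theorem template: S(n) = a·S(n/b) + f(n).
Here: a=625, b=5, f(n)=7n^4
Compute log_b(a) = log_5(625) = 4.
f(n) = 7n^4 = Θ(n^4). Case 2: S(n) = Θ(n^4 log n).

Case 2: S(n) = Θ(n^4 log n)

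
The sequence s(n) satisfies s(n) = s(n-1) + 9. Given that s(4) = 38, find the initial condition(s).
s(4) = s(0) + 4·9, so s(0) = 38 - 36 = 2.

s(0) = 2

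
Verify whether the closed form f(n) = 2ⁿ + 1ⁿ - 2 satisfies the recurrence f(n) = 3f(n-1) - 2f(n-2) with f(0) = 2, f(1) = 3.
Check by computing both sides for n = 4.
From the recurrence with f(0) = 2, f(1) = 3:
  f(0) = 2, f(1) = 3, f(2) = 5, f(3) = 9, f(4) = 17
  so the recurrence gives f(4) = 17.
From the proposed closed form f(n) = 2ⁿ + 1ⁿ - 2:
  f(4) = 15.
The recurrence gives 17 but the closed form gives 15, so the closed form does not satisfy the recurrence.

No, the closed form is incorrect.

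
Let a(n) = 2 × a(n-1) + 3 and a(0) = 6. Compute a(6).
Computing step by step:
a(0) = 6
a(1) = 2 × 6 + 3 = 15
a(2) = 2 × 15 + 3 = 33
a(3) = 2 × 33 + 3 = 69
a(4) = 2 × 69 + 3 = 141
a(5) = 2 × 141 + 3 = 285
a(6) = 2 × 285 + 3 = 573

573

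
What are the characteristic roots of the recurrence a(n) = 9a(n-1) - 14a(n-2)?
Substitute a(n) = rⁿ and divide through by rⁿ⁻²: r² - 9r + 14 = 0
Factor: (r - 7)(r - 2) = 0, so r = 7, 2.
General solution: a(n) = A·7ⁿ + B·2ⁿ

Characteristic: r² - 9r + 14 = 0, Roots: r = 7, 2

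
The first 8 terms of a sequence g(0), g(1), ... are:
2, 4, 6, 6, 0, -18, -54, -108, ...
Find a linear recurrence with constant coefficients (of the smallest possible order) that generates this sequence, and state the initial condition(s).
Look for the lowest-order linear relation among consecutive terms.
Observation: g(n) - 3·g(n-1) - (-3)·g(n-2) = 0 holds for the shown terms, and no order-1 relation g(n) = α·g(n-1) + β fits.
Check at n=3: 3·6 + (-3)·4 = 6. ✓

g(n) = 3g(n-1) - 3g(n-2), g(0) = 2, g(1) = 4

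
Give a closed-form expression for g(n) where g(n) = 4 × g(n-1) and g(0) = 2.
Recurrence: g(n) = 4 × g(n-1), initial: g(0) = 2.
Each term is 4 times the previous, so this is geometric with ratio 4. After n steps: g(n) = g(0)·4ⁿ = 2·4ⁿ.

g(n) = 2·4ⁿ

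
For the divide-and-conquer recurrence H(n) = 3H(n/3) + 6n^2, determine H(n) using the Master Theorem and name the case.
Master Theorem template: H(n) = a·H(n/b) + f(n).
Here: a=3, b=3, f(n)=6n^2
Compute log_b(a) = log_3(3) = 1.
f(n) = 6n^2 = Ω(n^(1+ε)) with ε = 1, and the regularity condition holds (a·f(n/b) = (a/b^2)·f(n) with a/b^2 = 3^-1 < 1). Case 3: H(n) = Θ(f(n)) = Θ(n^2).

Case 3: H(n) = Θ(n^2)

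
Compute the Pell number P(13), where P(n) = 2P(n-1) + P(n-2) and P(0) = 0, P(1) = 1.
Computing the sequence terms:
0, 1, 2, 5, 12, 29, 70, 169, 408, 985, 2378, 5741, 13860, 33461

33461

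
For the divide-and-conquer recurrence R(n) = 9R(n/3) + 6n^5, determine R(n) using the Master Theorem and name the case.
Master Theorem template: R(n) = a·R(n/b) + f(n).
Here: a=9, b=3, f(n)=6n^5
Compute log_b(a) = log_3(9) = 2.
f(n) = 6n^5 = Ω(n^(2+ε)) with ε = 3, and the regularity condition holds (a·f(n/b) = (a/b^5)·f(n) with a/b^5 = 3^-3 < 1). Case 3: R(n) = Θ(f(n)) = Θ(n^5).

Case 3: R(n) = Θ(n^5)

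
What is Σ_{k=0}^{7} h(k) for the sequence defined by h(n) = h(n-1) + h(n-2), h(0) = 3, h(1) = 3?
Computing the sequence terms: 3, 3, 6, 9, 15, 24, 39, 63
Adding these values together:

162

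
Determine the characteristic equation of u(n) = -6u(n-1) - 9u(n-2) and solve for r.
Substitute u(n) = rⁿ and divide through by rⁿ⁻²: r² + 6r + 9 = 0
Factor: (r + 3)² = 0, so r = -3 (double root).
General solution: u(n) = (A + Bn)·(-3)ⁿ

Characteristic: r² + 6r + 9 = 0, Roots: r = -3 (double root)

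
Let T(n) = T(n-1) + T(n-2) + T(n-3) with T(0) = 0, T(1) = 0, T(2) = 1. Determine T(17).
Computing the sequence terms:
0, 0, 1, 1, 2, 4, 7, 13, 24, 44, 81, 149, 274, 504, 927, 1705, 3136, 5768

5768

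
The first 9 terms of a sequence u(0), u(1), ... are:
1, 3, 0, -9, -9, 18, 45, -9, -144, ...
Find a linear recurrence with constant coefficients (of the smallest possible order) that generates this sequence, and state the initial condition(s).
Look for the lowest-order linear relation among consecutive terms.
Observation: u(n) - 1·u(n-1) - (-3)·u(n-2) = 0 holds for the shown terms, and no order-1 relation u(n) = α·u(n-1) + β fits.
Check at n=3: 1·0 + (-3)·3 = -9. ✓

u(n) = u(n-1) - 3u(n-2), u(0) = 1, u(1) = 3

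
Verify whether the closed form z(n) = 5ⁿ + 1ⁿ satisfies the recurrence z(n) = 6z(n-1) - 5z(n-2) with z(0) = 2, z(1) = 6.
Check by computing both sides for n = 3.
From the recurrence with z(0) = 2, z(1) = 6:
  z(0) = 2, z(1) = 6, z(2) = 26, z(3) = 126
  so the recurrence gives z(3) = 126.
From the proposed closed form z(n) = 5ⁿ + 1ⁿ:
  z(3) = 126.
Both sides give 126 at n = 3, and the initial condition(s) match, so the closed form is consistent.

Yes, the closed form is correct.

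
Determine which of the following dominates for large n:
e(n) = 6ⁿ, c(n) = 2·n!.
Comparing growth rates:
Growth-rate hierarchy: log n ≺ any polynomial ≺ any exponential cⁿ (c>1) ≺ n! ≺ nⁿ.
factorial dominates exponential base 6 asymptotically.

c(n) grows faster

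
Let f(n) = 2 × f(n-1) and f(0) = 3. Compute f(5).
Computing step by step:
f(0) = 3
f(1) = 2 × 3 = 6
f(2) = 2 × 6 = 12
f(3) = 2 × 12 = 24
f(4) = 2 × 24 = 48
f(5) = 2 × 48 = 96

96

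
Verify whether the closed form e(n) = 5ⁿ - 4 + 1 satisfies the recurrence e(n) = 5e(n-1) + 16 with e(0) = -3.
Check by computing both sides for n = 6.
From the recurrence with e(0) = -3:
  e(0) = -3, e(1) = 1, e(2) = 21, e(3) = 121, e(4) = 621, e(5) = 3121, e(6) = 15621
  so the recurrence gives e(6) = 15621.
From the proposed closed form e(n) = 5ⁿ - 4 + 1:
  e(6) = 15622.
The recurrence gives 15621 but the closed form gives 15622, so the closed form does not satisfy the recurrence.

No, the closed form is incorrect.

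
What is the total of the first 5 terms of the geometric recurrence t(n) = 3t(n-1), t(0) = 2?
Computing the sequence terms: 2, 6, 18, 54, 162
Adding these values together:

242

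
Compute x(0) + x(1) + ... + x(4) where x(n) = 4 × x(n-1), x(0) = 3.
Computing the sequence terms: 3, 12, 48, 192, 768
Adding these values together:

1023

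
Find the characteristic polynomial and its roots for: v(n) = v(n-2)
Substitute v(n) = rⁿ and divide through by rⁿ⁻²: r² - 1 = 0
Factor: (r - 1)(r + 1) = 0, so r = 1, -1.
General solution: v(n) = A·1ⁿ + B·(-1)ⁿ

Characteristic: r² - 1 = 0, Roots: r = 1, -1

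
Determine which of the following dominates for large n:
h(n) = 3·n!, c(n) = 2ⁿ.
Comparing growth rates:
Growth-rate hierarchy: log n ≺ any polynomial ≺ any exponential cⁿ (c>1) ≺ n! ≺ nⁿ.
factorial dominates exponential base 2 asymptotically.

h(n) grows faster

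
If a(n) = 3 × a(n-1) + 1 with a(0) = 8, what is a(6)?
Computing step by step:
a(0) = 8
a(1) = 3 × 8 + 1 = 25
a(2) = 3 × 25 + 1 = 76
a(3) = 3 × 76 + 1 = 229
a(4) = 3 × 229 + 1 = 688
a(5) = 3 × 688 + 1 = 2065
a(6) = 3 × 2065 + 1 = 6196

6196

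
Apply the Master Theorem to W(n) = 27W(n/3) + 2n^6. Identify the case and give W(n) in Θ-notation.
Master Theorem template: W(n) = a·W(n/b) + f(n).
Here: a=27, b=3, f(n)=2n^6
Compute log_b(a) = log_3(27) = 3.
f(n) = 2n^6 = Ω(n^(3+ε)) with ε = 3, and the regularity condition holds (a·f(n/b) = (a/b^6)·f(n) with a/b^6 = 3^-3 < 1). Case 3: W(n) = Θ(f(n)) = Θ(n^6).

Case 3: W(n) = Θ(n^6)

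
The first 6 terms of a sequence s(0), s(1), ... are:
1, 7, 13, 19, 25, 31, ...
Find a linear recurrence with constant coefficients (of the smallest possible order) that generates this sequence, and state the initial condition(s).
Look for the lowest-order linear relation among consecutive terms.
Observation: consecutive differences are constant (= 6).
Check at n=2: 1·7 + 6 = 13. ✓

s(n) = s(n-1) + 6, s(0) = 1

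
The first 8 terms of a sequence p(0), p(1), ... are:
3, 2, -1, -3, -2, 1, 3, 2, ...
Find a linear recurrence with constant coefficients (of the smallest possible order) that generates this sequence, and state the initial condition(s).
Look for the lowest-order linear relation among consecutive terms.
Observation: p(n) - 1·p(n-1) - (-1)·p(n-2) = 0 holds for the shown terms, and no order-1 relation p(n) = α·p(n-1) + β fits.
Check at n=3: 1·-1 + (-1)·2 = -3. ✓

p(n) = p(n-1) - p(n-2), p(0) = 3, p(1) = 2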